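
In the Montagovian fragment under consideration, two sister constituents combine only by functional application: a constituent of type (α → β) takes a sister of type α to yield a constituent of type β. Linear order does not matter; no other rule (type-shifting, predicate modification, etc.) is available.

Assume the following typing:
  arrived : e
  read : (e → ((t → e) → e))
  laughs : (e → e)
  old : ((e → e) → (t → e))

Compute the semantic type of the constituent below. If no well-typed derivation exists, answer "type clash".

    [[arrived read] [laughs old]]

e

[arrived read]: functor read : (e → ((t → e) → e)), argument arrived : e; result ((t → e) → e).
[laughs old]: functor old : ((e → e) → (t → e)), argument laughs : (e → e); result (t → e).
[[arrived read] [laughs old]]: functor [arrived read] : ((t → e) → e), argument [laughs old] : (t → e); result e.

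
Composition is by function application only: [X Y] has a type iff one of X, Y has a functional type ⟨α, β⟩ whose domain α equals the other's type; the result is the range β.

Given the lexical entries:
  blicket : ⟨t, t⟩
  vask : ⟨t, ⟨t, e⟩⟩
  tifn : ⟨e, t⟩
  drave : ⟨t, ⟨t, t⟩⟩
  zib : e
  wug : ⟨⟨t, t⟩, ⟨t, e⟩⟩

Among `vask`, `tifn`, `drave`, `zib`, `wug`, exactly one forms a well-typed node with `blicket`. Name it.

vask : ⟨t, ⟨t, e⟩⟩ — does not combine with blicket.
tifn : ⟨e, t⟩ — does not combine with blicket.
drave : ⟨t, ⟨t, t⟩⟩ — does not combine with blicket.
zib : e — does not combine with blicket.
wug — combines: wug : ⟨⟨t, t⟩, ⟨t, e⟩⟩ takes blicket : ⟨t, t⟩ as argument, giving ⟨t, e⟩.

wug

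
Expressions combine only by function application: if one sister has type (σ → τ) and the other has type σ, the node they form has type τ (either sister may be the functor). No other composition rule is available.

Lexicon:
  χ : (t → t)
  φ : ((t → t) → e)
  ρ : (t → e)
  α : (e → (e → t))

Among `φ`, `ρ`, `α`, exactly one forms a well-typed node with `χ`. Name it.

φ — combines: φ : ((t → t) → e) takes χ : (t → t) as argument, giving e.
ρ : (t → e) — neither side's domain matches the other.
α : (e → (e → t)) — neither side's domain matches the other.

φ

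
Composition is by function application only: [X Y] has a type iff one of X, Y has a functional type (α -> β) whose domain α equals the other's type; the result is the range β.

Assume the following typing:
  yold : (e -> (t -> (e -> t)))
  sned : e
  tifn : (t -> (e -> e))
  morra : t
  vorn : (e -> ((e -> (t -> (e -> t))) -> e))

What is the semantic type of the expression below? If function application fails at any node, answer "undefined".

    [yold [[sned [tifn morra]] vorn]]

e

[tifn morra]: tifn is (t -> (e -> e)), morra is t; result (e -> e).
[sned [tifn morra]]: [tifn morra] is (e -> e), sned is e; result e.
[[sned [tifn morra]] vorn]: vorn is (e -> ((e -> (t -> (e -> t))) -> e)), [sned [tifn morra]] is e; result ((e -> (t -> (e -> t))) -> e).
[yold [[sned [tifn morra]] vorn]]: [[sned [tifn morra]] vorn] is ((e -> (t -> (e -> t))) -> e), yold is (e -> (t -> (e -> t))); result e.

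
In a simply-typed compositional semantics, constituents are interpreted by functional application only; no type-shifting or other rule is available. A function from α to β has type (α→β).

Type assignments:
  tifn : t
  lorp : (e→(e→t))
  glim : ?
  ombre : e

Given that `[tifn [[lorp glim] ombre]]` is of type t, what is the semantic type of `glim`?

For [tifn [[lorp glim] ombre]] to have type t with tifn of type t, [[lorp glim] ombre] must be the function: [[lorp glim] ombre] : (t→t).
For [[lorp glim] ombre] to have type (t→t) with ombre of type e, [lorp glim] must be the function: [lorp glim] : (e→(t→t)).
For [lorp glim] to have type (e→(t→t)) with lorp of type (e→(e→t)), glim must be the function: glim : ((e→(e→t))→(e→(t→t))).

((e→(e→t))→(e→(t→t)))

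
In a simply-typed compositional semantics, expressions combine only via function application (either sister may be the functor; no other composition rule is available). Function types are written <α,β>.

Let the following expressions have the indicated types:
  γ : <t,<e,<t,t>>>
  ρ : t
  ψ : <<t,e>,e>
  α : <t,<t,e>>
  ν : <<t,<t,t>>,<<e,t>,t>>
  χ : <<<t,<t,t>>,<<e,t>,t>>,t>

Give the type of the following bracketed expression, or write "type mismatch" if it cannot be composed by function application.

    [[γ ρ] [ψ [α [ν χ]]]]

<t,t>

At [γ ρ], γ : <t,<e,<t,t>>> takes ρ : t, giving <e,<t,t>>.
At [ν χ], χ : <<<t,<t,t>>,<<e,t>,t>>,t> takes ν : <<t,<t,t>>,<<e,t>,t>>, giving t.
At [α [ν χ]], α : <t,<t,e>> takes [ν χ] : t, giving <t,e>.
At [ψ [α [ν χ]]], ψ : <<t,e>,e> takes [α [ν χ]] : <t,e>, giving e.
At [[γ ρ] [ψ [α [ν χ]]]], [γ ρ] : <e,<t,t>> takes [ψ [α [ν χ]]] : e, giving <t,t>.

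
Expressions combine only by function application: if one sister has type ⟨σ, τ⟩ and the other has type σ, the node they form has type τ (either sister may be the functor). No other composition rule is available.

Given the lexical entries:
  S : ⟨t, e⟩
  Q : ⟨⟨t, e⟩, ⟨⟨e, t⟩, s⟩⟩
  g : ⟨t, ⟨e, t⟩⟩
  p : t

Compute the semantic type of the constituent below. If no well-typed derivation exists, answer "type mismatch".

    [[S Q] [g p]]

[S Q]: ⟨⟨t, e⟩, ⟨⟨e, t⟩, s⟩⟩ applied to ⟨t, e⟩ yields ⟨⟨e, t⟩, s⟩.
[g p]: ⟨t, ⟨e, t⟩⟩ applied to t yields ⟨e, t⟩.
[[S Q] [g p]]: ⟨⟨e, t⟩, s⟩ applied to ⟨e, t⟩ yields s.

s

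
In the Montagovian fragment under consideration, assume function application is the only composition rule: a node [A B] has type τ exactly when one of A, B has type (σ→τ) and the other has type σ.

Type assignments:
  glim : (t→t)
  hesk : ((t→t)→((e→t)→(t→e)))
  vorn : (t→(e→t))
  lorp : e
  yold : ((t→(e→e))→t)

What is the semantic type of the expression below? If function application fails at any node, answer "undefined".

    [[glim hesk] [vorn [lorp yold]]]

[glim hesk]: hesk is ((t→t)→((e→t)→(t→e))), glim is (t→t); result ((e→t)→(t→e)).
At [lorp yold]: neither e nor ((t→(e→e))→t) can take the other as argument; the node is ill-typed.

undefined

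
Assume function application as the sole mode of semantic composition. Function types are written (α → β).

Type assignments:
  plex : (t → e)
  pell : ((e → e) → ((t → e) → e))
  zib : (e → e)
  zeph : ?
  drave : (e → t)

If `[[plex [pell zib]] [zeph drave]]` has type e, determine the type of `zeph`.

((e → t) → (e → e))

At [[plex [pell zib]] [zeph drave]] (required: e): [plex [pell zib]] is e, which is not a function with range e; hence [zeph drave] is the functor — type (e → e).
At [zeph drave] (required: (e → e)): drave is (e → t), which is not a function with range (e → e); hence zeph is the functor — type ((e → t) → (e → e)).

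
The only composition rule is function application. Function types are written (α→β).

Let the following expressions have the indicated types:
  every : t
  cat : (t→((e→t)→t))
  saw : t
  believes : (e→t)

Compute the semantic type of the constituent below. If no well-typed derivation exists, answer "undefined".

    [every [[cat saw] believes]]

undefined

[cat saw]: (t→((e→t)→t)) applied to t yields ((e→t)→t).
[[cat saw] believes]: ((e→t)→t) applied to (e→t) yields t.
At [every [[cat saw] believes]]: neither t nor t can take the other as argument; the node is ill-typed.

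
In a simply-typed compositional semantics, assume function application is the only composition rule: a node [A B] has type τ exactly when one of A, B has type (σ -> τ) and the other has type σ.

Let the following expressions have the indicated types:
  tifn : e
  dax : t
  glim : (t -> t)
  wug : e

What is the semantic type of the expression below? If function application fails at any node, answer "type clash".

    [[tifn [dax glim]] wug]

type clash

[dax glim]: (t -> t) applied to t yields t.
[tifn [dax glim]]: e with t — neither is a function whose domain matches the other; composition fails here.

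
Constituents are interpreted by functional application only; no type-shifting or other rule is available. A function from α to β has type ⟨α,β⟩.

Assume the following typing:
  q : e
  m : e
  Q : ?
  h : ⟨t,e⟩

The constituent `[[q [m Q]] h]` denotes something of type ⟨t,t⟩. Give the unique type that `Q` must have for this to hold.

For [[q [m Q]] h] to have type ⟨t,t⟩ with h of type ⟨t,e⟩, [q [m Q]] must be the function: [q [m Q]] : ⟨⟨t,e⟩,⟨t,t⟩⟩.
For [q [m Q]] to have type ⟨⟨t,e⟩,⟨t,t⟩⟩ with q of type e, [m Q] must be the function: [m Q] : ⟨e,⟨⟨t,e⟩,⟨t,t⟩⟩⟩.
For [m Q] to have type ⟨e,⟨⟨t,e⟩,⟨t,t⟩⟩⟩ with m of type e, Q must be the function: Q : ⟨e,⟨e,⟨⟨t,e⟩,⟨t,t⟩⟩⟩⟩.

⟨e,⟨e,⟨⟨t,e⟩,⟨t,t⟩⟩⟩⟩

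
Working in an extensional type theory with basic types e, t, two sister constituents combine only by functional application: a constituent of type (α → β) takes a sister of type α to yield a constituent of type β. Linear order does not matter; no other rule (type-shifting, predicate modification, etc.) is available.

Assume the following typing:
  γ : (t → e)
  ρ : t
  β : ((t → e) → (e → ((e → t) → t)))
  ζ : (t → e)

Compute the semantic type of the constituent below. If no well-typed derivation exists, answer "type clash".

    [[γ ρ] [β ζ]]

At [γ ρ], γ : (t → e) takes ρ : t, giving e.
At [β ζ], β : ((t → e) → (e → ((e → t) → t))) takes ζ : (t → e), giving (e → ((e → t) → t)).
At [[γ ρ] [β ζ]], [β ζ] : (e → ((e → t) → t)) takes [γ ρ] : e, giving ((e → t) → t).

((e → t) → t)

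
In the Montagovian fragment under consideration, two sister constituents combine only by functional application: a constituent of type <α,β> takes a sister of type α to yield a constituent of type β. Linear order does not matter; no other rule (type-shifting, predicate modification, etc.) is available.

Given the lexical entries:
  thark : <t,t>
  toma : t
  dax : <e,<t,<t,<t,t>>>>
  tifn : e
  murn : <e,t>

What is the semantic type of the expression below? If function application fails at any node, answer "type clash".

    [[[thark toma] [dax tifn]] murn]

type clash

[thark toma]: thark is <t,t>, toma is t; result t.
[dax tifn]: dax is <e,<t,<t,<t,t>>>>, tifn is e; result <t,<t,<t,t>>>.
[[thark toma] [dax tifn]]: [dax tifn] is <t,<t,<t,t>>>, [thark toma] is t; result <t,<t,t>>.
[[[thark toma] [dax tifn]] murn]: <t,<t,t>> and <e,t> cannot combine by function application — type clash.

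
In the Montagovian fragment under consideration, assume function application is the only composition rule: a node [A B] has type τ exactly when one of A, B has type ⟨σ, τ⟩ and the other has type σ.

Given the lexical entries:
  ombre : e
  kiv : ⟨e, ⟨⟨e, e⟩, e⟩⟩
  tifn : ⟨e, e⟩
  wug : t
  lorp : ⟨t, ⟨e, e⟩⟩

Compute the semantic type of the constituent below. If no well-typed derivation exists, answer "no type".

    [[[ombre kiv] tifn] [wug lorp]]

e

[ombre kiv] — kiv of type ⟨e, ⟨⟨e, e⟩, e⟩⟩ combines with ombre of type e: type ⟨⟨e, e⟩, e⟩.
[[ombre kiv] tifn] — [ombre kiv] of type ⟨⟨e, e⟩, e⟩ combines with tifn of type ⟨e, e⟩: type e.
[wug lorp] — lorp of type ⟨t, ⟨e, e⟩⟩ combines with wug of type t: type ⟨e, e⟩.
[[[ombre kiv] tifn] [wug lorp]] — [wug lorp] of type ⟨e, e⟩ combines with [[ombre kiv] tifn] of type e: type e.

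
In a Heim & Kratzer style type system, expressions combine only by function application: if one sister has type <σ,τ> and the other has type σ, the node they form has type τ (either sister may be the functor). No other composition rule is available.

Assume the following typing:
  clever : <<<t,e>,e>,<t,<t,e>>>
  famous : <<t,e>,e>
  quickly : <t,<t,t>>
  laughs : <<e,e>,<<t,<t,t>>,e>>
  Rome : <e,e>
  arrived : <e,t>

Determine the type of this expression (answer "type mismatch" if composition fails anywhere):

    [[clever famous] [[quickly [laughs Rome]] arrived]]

[clever famous] — clever of type <<<t,e>,e>,<t,<t,e>>> combines with famous of type <<t,e>,e>: type <t,<t,e>>.
[laughs Rome] — laughs of type <<e,e>,<<t,<t,t>>,e>> combines with Rome of type <e,e>: type <<t,<t,t>>,e>.
[quickly [laughs Rome]] — [laughs Rome] of type <<t,<t,t>>,e> combines with quickly of type <t,<t,t>>: type e.
[[quickly [laughs Rome]] arrived] — arrived of type <e,t> combines with [quickly [laughs Rome]] of type e: type t.
[[clever famous] [[quickly [laughs Rome]] arrived]] — [clever famous] of type <t,<t,e>> combines with [[quickly [laughs Rome]] arrived] of type t: type <t,e>.

<t,e>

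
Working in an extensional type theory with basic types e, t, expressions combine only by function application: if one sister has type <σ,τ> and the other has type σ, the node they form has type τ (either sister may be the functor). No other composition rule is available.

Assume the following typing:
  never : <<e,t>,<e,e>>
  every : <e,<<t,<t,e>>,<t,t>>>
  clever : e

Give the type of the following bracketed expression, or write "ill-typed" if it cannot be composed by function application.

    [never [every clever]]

[every clever]: functor every : <e,<<t,<t,e>>,<t,t>>>, argument clever : e; result <<t,<t,e>>,<t,t>>.
[never [every clever]]: <<e,t>,<e,e>> with <<t,<t,e>>,<t,t>> — neither is a function whose domain matches the other; composition fails here.

ill-typed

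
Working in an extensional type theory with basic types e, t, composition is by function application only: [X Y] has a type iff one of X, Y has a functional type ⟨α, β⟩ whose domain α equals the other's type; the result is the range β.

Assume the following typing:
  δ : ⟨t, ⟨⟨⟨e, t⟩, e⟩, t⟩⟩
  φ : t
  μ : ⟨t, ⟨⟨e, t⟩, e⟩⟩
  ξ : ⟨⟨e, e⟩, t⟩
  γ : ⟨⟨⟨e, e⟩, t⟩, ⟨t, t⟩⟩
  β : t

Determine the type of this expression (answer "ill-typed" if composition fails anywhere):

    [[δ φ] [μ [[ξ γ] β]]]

t

[δ φ]: functor δ : ⟨t, ⟨⟨⟨e, t⟩, e⟩, t⟩⟩, argument φ : t; result ⟨⟨⟨e, t⟩, e⟩, t⟩.
[ξ γ]: functor γ : ⟨⟨⟨e, e⟩, t⟩, ⟨t, t⟩⟩, argument ξ : ⟨⟨e, e⟩, t⟩; result ⟨t, t⟩.
[[ξ γ] β]: functor [ξ γ] : ⟨t, t⟩, argument β : t; result t.
[μ [[ξ γ] β]]: functor μ : ⟨t, ⟨⟨e, t⟩, e⟩⟩, argument [[ξ γ] β] : t; result ⟨⟨e, t⟩, e⟩.
[[δ φ] [μ [[ξ γ] β]]]: functor [δ φ] : ⟨⟨⟨e, t⟩, e⟩, t⟩, argument [μ [[ξ γ] β]] : ⟨⟨e, t⟩, e⟩; result t.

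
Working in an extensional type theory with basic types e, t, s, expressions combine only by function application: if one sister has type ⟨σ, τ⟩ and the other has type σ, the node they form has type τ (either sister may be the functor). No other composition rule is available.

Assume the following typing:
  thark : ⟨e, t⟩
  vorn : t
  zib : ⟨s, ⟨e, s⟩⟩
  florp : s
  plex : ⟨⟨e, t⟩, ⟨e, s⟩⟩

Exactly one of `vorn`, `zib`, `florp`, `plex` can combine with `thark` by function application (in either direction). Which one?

vorn : t — does not combine with thark.
zib : ⟨s, ⟨e, s⟩⟩ — does not combine with thark.
florp : s — does not combine with thark.
plex — combines: plex : ⟨⟨e, t⟩, ⟨e, s⟩⟩ takes thark : ⟨e, t⟩ as argument, giving ⟨e, s⟩.

plex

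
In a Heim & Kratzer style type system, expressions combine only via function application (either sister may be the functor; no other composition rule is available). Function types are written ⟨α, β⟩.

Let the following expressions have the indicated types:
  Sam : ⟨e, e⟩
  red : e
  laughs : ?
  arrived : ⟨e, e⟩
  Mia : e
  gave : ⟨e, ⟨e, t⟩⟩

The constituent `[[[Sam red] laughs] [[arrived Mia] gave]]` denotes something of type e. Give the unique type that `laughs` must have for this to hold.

For [[[Sam red] laughs] [[arrived Mia] gave]] to have type e with [[arrived Mia] gave] of type ⟨e, t⟩, [[Sam red] laughs] must be the function: [[Sam red] laughs] : ⟨⟨e, t⟩, e⟩.
For [[Sam red] laughs] to have type ⟨⟨e, t⟩, e⟩ with [Sam red] of type e, laughs must be the function: laughs : ⟨e, ⟨⟨e, t⟩, e⟩⟩.

⟨e, ⟨⟨e, t⟩, e⟩⟩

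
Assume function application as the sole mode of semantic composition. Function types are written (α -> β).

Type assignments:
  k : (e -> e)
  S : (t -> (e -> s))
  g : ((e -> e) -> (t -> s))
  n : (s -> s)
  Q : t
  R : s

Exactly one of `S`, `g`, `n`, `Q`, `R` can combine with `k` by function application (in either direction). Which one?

g

S : (t -> (e -> s)) — no; k wants e, and S wants t.
g — combines: g : ((e -> e) -> (t -> s)) takes k : (e -> e) as argument, giving (t -> s).
n : (s -> s) — no; k wants e, and n wants s.
Q : t — no; k wants e, and Q wants nothing (atomic).
R : s — no; k wants e, and R wants nothing (atomic).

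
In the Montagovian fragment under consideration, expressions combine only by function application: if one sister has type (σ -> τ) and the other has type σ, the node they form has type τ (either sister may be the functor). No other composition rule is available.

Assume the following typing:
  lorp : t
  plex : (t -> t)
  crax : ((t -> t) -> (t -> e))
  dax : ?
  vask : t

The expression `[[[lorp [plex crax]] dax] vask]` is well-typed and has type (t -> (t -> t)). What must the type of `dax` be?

[[[lorp [plex crax]] dax] vask] is required to be (t -> (t -> t)). vask : t cannot yield (t -> (t -> t)) as functor, so [[lorp [plex crax]] dax] : (t -> (t -> (t -> t))).
[[lorp [plex crax]] dax] is required to be (t -> (t -> (t -> t))). [lorp [plex crax]] : e cannot yield (t -> (t -> (t -> t))) as functor, so dax : (e -> (t -> (t -> (t -> t)))).

(e -> (t -> (t -> (t -> t))))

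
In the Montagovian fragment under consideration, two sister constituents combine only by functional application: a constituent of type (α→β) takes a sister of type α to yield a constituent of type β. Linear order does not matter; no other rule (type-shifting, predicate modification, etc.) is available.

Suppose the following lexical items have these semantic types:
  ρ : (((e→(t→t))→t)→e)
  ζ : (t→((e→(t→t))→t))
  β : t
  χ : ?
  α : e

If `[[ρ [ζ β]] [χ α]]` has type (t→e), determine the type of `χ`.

(e→(e→(t→e)))

[[ρ [ζ β]] [χ α]] is required to be (t→e). [ρ [ζ β]] : e cannot yield (t→e) as functor, so [χ α] : (e→(t→e)).
[χ α] is required to be (e→(t→e)). α : e cannot yield (e→(t→e)) as functor, so χ : (e→(e→(t→e))).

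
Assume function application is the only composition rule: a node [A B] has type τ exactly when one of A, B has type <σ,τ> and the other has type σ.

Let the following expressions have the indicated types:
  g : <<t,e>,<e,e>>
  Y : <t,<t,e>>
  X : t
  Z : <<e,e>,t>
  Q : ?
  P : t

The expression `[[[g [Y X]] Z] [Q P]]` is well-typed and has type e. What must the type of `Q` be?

At [[[g [Y X]] Z] [Q P]] (required: e): [[g [Y X]] Z] is t, which is not a function with range e; hence [Q P] is the functor — type <t,e>.
At [Q P] (required: <t,e>): P is t, which is not a function with range <t,e>; hence Q is the functor — type <t,<t,e>>.

<t,<t,e>>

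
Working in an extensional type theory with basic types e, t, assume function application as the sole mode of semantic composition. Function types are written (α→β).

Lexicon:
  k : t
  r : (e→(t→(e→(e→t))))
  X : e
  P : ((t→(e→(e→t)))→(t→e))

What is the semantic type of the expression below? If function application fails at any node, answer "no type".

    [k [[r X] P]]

e

At [r X], r : (e→(t→(e→(e→t)))) takes X : e, giving (t→(e→(e→t))).
At [[r X] P], P : ((t→(e→(e→t)))→(t→e)) takes [r X] : (t→(e→(e→t))), giving (t→e).
At [k [[r X] P]], [[r X] P] : (t→e) takes k : t, giving e.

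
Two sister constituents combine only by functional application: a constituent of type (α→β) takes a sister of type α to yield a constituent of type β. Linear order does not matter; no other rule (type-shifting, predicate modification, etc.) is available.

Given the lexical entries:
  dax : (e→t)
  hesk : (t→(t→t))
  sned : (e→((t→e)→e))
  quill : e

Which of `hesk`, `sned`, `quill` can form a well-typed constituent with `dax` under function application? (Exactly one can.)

hesk : (t→(t→t)) — neither side's domain matches the other.
sned : (e→((t→e)→e)) — neither side's domain matches the other.
quill — combines: dax : (e→t) takes quill : e as argument, giving t.

quill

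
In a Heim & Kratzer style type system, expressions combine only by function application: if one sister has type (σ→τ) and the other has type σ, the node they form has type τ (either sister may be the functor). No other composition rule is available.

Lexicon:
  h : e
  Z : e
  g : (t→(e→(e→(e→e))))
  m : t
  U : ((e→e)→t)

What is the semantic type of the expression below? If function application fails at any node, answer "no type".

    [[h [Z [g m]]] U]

[g m] — g of type (t→(e→(e→(e→e)))) combines with m of type t: type (e→(e→(e→e))).
[Z [g m]] — [g m] of type (e→(e→(e→e))) combines with Z of type e: type (e→(e→e)).
[h [Z [g m]]] — [Z [g m]] of type (e→(e→e)) combines with h of type e: type (e→e).
[[h [Z [g m]]] U] — U of type ((e→e)→t) combines with [h [Z [g m]]] of type (e→e): type t.

t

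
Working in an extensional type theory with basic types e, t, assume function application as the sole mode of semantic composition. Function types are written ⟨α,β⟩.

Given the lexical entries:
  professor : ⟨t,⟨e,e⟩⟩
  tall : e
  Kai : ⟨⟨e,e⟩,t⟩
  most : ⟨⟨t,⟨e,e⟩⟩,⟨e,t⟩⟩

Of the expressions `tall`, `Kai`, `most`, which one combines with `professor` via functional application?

most

tall : e — neither side's domain matches the other.
Kai : ⟨⟨e,e⟩,t⟩ — neither side's domain matches the other.
most — combines: most : ⟨⟨t,⟨e,e⟩⟩,⟨e,t⟩⟩ takes professor : ⟨t,⟨e,e⟩⟩ as argument, giving ⟨e,t⟩.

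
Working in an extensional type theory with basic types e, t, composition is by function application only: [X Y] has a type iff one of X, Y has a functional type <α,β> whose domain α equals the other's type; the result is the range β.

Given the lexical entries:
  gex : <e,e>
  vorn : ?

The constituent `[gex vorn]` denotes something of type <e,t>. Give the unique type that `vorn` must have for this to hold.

<<e,e>,<e,t>>

At [gex vorn] (required: <e,t>): gex is <e,e>, which is not a function with range <e,t>; hence vorn is the functor — type <<e,e>,<e,t>>.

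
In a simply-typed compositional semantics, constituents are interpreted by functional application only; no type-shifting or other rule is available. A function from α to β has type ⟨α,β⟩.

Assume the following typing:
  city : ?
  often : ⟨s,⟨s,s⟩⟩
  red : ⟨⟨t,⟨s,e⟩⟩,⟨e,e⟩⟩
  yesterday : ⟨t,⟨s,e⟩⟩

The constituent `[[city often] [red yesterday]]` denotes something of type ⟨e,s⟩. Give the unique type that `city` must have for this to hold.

[[city often] [red yesterday]] must have type ⟨e,s⟩. The sister [red yesterday] has type ⟨e,e⟩; that is not a function onto ⟨e,s⟩, so [city often] must be the functor, of type ⟨⟨e,e⟩,⟨e,s⟩⟩.
[city often] must have type ⟨⟨e,e⟩,⟨e,s⟩⟩. The sister often has type ⟨s,⟨s,s⟩⟩; that is not a function onto ⟨⟨e,e⟩,⟨e,s⟩⟩, so city must be the functor, of type ⟨⟨s,⟨s,s⟩⟩,⟨⟨e,e⟩,⟨e,s⟩⟩⟩.

⟨⟨s,⟨s,s⟩⟩,⟨⟨e,e⟩,⟨e,s⟩⟩⟩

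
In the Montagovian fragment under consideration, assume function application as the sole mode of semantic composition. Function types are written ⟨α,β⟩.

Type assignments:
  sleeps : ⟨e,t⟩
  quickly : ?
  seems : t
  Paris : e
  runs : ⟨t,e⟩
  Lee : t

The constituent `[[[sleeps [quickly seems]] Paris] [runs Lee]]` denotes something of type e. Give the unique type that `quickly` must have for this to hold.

[[[sleeps [quickly seems]] Paris] [runs Lee]] is required to be e. [runs Lee] : e cannot yield e as functor, so [[sleeps [quickly seems]] Paris] : ⟨e,e⟩.
[[sleeps [quickly seems]] Paris] is required to be ⟨e,e⟩. Paris : e cannot yield ⟨e,e⟩ as functor, so [sleeps [quickly seems]] : ⟨e,⟨e,e⟩⟩.
[sleeps [quickly seems]] is required to be ⟨e,⟨e,e⟩⟩. sleeps : ⟨e,t⟩ cannot yield ⟨e,⟨e,e⟩⟩ as functor, so [quickly seems] : ⟨⟨e,t⟩,⟨e,⟨e,e⟩⟩⟩.
[quickly seems] is required to be ⟨⟨e,t⟩,⟨e,⟨e,e⟩⟩⟩. seems : t cannot yield ⟨⟨e,t⟩,⟨e,⟨e,e⟩⟩⟩ as functor, so quickly : ⟨t,⟨⟨e,t⟩,⟨e,⟨e,e⟩⟩⟩⟩.

⟨t,⟨⟨e,t⟩,⟨e,⟨e,e⟩⟩⟩⟩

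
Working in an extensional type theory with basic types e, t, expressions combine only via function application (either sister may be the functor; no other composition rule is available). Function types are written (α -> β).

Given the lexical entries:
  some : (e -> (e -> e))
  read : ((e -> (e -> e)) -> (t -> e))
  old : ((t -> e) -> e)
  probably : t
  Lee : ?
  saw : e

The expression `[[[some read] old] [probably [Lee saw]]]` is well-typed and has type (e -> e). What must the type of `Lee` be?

[[[some read] old] [probably [Lee saw]]] is required to be (e -> e). [[some read] old] : e cannot yield (e -> e) as functor, so [probably [Lee saw]] : (e -> (e -> e)).
[probably [Lee saw]] is required to be (e -> (e -> e)). probably : t cannot yield (e -> (e -> e)) as functor, so [Lee saw] : (t -> (e -> (e -> e))).
[Lee saw] is required to be (t -> (e -> (e -> e))). saw : e cannot yield (t -> (e -> (e -> e))) as functor, so Lee : (e -> (t -> (e -> (e -> e)))).

(e -> (t -> (e -> (e -> e))))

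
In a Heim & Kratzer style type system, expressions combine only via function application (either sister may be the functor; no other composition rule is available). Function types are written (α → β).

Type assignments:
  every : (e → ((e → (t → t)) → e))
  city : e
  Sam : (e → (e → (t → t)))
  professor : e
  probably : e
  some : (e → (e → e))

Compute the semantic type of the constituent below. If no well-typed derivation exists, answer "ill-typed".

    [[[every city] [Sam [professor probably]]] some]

[every city] — every of type (e → ((e → (t → t)) → e)) combines with city of type e: type ((e → (t → t)) → e).
At [professor probably]: neither e nor e can take the other as argument; the node is ill-typed.

ill-typed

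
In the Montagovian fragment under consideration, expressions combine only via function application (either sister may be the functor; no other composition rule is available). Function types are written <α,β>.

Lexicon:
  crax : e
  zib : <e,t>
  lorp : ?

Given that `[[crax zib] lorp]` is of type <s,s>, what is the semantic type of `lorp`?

At [[crax zib] lorp] (required: <s,s>): [crax zib] is t, which is not a function with range <s,s>; hence lorp is the functor — type <t,<s,s>>.

<t,<s,s>>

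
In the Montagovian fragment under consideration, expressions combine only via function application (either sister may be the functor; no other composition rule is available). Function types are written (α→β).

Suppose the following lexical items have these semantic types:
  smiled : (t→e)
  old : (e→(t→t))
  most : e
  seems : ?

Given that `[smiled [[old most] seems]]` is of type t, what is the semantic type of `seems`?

[smiled [[old most] seems]] is required to be t. smiled : (t→e) cannot yield t as functor, so [[old most] seems] : ((t→e)→t).
[[old most] seems] is required to be ((t→e)→t). [old most] : (t→t) cannot yield ((t→e)→t) as functor, so seems : ((t→t)→((t→e)→t)).

((t→t)→((t→e)→t))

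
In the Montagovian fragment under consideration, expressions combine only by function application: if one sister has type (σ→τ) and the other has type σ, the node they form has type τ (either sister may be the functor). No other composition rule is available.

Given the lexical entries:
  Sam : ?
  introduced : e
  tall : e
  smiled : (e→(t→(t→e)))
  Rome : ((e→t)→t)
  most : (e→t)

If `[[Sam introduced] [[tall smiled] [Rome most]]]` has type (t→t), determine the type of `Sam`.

For [[Sam introduced] [[tall smiled] [Rome most]]] to have type (t→t) with [[tall smiled] [Rome most]] of type (t→e), [Sam introduced] must be the function: [Sam introduced] : ((t→e)→(t→t)).
For [Sam introduced] to have type ((t→e)→(t→t)) with introduced of type e, Sam must be the function: Sam : (e→((t→e)→(t→t))).

(e→((t→e)→(t→t)))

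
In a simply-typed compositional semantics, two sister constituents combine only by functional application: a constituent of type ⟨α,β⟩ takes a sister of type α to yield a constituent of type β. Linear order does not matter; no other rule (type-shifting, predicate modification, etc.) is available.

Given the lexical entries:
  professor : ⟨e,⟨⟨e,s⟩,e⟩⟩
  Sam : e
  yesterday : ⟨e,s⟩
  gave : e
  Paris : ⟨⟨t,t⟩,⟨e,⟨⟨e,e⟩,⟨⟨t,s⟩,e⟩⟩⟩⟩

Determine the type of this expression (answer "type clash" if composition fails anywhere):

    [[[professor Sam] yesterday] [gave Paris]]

type clash

[professor Sam]: functor professor : ⟨e,⟨⟨e,s⟩,e⟩⟩, argument Sam : e; result ⟨⟨e,s⟩,e⟩.
[[professor Sam] yesterday]: functor [professor Sam] : ⟨⟨e,s⟩,e⟩, argument yesterday : ⟨e,s⟩; result e.
At [gave Paris]: neither e nor ⟨⟨t,t⟩,⟨e,⟨⟨e,e⟩,⟨⟨t,s⟩,e⟩⟩⟩⟩ can take the other as argument; the node is ill-typed.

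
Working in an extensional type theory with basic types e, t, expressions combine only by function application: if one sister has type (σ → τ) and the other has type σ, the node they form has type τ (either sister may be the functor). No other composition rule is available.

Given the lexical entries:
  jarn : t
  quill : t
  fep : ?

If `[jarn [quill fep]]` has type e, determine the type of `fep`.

[jarn [quill fep]] is required to be e. jarn : t cannot yield e as functor, so [quill fep] : (t → e).
[quill fep] is required to be (t → e). quill : t cannot yield (t → e) as functor, so fep : (t → (t → e)).

(t → (t → e))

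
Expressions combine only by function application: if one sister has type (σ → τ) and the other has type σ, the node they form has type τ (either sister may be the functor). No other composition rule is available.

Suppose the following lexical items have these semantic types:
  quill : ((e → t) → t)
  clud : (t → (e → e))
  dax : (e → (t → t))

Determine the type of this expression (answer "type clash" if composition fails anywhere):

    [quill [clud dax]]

[clud dax]: (t → (e → e)) and (e → (t → t)) cannot combine by function application — type clash.

type clash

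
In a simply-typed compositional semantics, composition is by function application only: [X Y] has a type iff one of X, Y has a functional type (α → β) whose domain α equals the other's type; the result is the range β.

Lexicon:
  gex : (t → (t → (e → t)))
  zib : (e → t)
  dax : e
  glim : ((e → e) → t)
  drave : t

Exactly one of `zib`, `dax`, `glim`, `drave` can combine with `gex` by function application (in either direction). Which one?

drave

zib : (e → t) — does not combine with gex.
dax : e — does not combine with gex.
glim : ((e → e) → t) — does not combine with gex.
drave — combines: gex : (t → (t → (e → t))) takes drave : t as argument, giving (t → (e → t)).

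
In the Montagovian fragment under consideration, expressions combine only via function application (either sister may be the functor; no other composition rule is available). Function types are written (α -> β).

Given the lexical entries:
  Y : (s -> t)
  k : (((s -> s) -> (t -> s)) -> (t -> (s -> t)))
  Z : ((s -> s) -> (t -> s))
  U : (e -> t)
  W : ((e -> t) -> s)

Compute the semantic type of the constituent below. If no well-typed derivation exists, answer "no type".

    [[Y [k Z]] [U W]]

[k Z]: functor k : (((s -> s) -> (t -> s)) -> (t -> (s -> t))), argument Z : ((s -> s) -> (t -> s)); result (t -> (s -> t)).
At [Y [k Z]]: neither (s -> t) nor (t -> (s -> t)) can take the other as argument; the node is ill-typed.

no type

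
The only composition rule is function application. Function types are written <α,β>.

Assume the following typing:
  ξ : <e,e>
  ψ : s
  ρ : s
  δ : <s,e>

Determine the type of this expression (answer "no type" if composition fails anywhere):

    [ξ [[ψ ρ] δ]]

[ψ ρ]: s with s — neither is a function whose domain matches the other; composition fails here.

no type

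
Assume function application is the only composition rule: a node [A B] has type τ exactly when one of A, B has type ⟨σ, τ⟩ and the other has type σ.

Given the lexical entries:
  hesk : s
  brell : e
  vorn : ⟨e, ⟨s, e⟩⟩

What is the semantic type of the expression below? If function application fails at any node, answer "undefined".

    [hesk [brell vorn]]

[brell vorn] — vorn of type ⟨e, ⟨s, e⟩⟩ combines with brell of type e: type ⟨s, e⟩.
[hesk [brell vorn]] — [brell vorn] of type ⟨s, e⟩ combines with hesk of type s: type e.

e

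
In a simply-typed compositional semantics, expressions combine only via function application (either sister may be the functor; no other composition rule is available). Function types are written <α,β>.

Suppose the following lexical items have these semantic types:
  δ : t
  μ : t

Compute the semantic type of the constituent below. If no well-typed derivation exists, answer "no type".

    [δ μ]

no type

[δ μ]: t with t — neither is a function whose domain matches the other; composition fails here.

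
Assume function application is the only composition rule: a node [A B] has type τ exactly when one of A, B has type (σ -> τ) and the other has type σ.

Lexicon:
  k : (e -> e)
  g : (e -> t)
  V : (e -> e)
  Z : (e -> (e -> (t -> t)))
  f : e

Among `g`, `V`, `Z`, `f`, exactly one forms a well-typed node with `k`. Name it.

f

g : (e -> t) — k needs e; g needs e; neither fits.
V : (e -> e) — k needs e; V needs e; neither fits.
Z : (e -> (e -> (t -> t))) — k needs e; Z needs e; neither fits.
f — combines: k : (e -> e) takes f : e as argument, giving e.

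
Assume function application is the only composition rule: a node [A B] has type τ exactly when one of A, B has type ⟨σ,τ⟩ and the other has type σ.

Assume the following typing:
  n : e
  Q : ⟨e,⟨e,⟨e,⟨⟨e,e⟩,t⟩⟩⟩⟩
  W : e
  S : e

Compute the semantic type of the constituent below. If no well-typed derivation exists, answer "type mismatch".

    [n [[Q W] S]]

[Q W] — Q of type ⟨e,⟨e,⟨e,⟨⟨e,e⟩,t⟩⟩⟩⟩ combines with W of type e: type ⟨e,⟨e,⟨⟨e,e⟩,t⟩⟩⟩.
[[Q W] S] — [Q W] of type ⟨e,⟨e,⟨⟨e,e⟩,t⟩⟩⟩ combines with S of type e: type ⟨e,⟨⟨e,e⟩,t⟩⟩.
[n [[Q W] S]] — [[Q W] S] of type ⟨e,⟨⟨e,e⟩,t⟩⟩ combines with n of type e: type ⟨⟨e,e⟩,t⟩.

⟨⟨e,e⟩,t⟩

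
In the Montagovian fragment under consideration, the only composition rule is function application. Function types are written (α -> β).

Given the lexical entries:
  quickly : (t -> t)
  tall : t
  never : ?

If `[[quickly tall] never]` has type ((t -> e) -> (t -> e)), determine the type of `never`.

For [[quickly tall] never] to have type ((t -> e) -> (t -> e)) with [quickly tall] of type t, never must be the function: never : (t -> ((t -> e) -> (t -> e))).

(t -> ((t -> e) -> (t -> e)))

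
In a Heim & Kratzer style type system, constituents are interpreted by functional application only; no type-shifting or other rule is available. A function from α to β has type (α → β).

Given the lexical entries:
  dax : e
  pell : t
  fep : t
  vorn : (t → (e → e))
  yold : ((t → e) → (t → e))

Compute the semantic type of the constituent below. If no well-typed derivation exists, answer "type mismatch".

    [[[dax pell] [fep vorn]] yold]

[dax pell]: e and t cannot combine by function application — type clash.

type mismatch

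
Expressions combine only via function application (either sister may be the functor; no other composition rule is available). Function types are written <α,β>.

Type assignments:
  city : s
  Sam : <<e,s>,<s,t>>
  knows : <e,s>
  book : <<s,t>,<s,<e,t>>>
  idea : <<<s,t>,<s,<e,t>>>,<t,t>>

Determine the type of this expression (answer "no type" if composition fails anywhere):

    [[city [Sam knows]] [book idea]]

t

[Sam knows] — Sam of type <<e,s>,<s,t>> combines with knows of type <e,s>: type <s,t>.
[city [Sam knows]] — [Sam knows] of type <s,t> combines with city of type s: type t.
[book idea] — idea of type <<<s,t>,<s,<e,t>>>,<t,t>> combines with book of type <<s,t>,<s,<e,t>>>: type <t,t>.
[[city [Sam knows]] [book idea]] — [book idea] of type <t,t> combines with [city [Sam knows]] of type t: type t.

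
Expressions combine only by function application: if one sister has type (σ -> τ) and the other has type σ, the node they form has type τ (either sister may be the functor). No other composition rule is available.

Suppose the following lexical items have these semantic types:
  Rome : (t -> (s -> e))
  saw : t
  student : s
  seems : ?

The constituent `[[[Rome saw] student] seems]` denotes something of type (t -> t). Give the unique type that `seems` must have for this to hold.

At [[[Rome saw] student] seems] (required: (t -> t)): [[Rome saw] student] is e, which is not a function with range (t -> t); hence seems is the functor — type (e -> (t -> t)).

(e -> (t -> t))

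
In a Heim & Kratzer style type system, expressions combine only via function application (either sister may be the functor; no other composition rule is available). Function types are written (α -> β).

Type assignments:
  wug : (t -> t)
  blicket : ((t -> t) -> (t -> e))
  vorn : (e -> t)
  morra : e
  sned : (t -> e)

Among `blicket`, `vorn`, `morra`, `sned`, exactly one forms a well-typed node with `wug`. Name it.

blicket

blicket — combines: blicket : ((t -> t) -> (t -> e)) takes wug : (t -> t) as argument, giving (t -> e).
vorn : (e -> t) — no; wug wants t, and vorn wants e.
morra : e — no; wug wants t, and morra wants nothing (atomic).
sned : (t -> e) — no; wug wants t, and sned wants t.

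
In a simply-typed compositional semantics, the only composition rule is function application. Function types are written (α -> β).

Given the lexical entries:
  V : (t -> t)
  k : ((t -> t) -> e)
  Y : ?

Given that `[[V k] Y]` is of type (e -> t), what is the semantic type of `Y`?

[[V k] Y] must have type (e -> t). The sister [V k] has type e; that is not a function onto (e -> t), so Y must be the functor, of type (e -> (e -> t)).

(e -> (e -> t))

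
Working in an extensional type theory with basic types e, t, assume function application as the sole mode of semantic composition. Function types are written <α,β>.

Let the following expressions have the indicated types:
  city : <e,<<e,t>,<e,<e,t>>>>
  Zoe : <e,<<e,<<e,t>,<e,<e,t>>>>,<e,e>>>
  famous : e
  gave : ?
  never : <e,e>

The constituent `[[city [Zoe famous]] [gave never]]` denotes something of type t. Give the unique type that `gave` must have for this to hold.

[[city [Zoe famous]] [gave never]] is required to be t. [city [Zoe famous]] : <e,e> cannot yield t as functor, so [gave never] : <<e,e>,t>.
[gave never] is required to be <<e,e>,t>. never : <e,e> cannot yield <<e,e>,t> as functor, so gave : <<e,e>,<<e,e>,t>>.

<<e,e>,<<e,e>,t>>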